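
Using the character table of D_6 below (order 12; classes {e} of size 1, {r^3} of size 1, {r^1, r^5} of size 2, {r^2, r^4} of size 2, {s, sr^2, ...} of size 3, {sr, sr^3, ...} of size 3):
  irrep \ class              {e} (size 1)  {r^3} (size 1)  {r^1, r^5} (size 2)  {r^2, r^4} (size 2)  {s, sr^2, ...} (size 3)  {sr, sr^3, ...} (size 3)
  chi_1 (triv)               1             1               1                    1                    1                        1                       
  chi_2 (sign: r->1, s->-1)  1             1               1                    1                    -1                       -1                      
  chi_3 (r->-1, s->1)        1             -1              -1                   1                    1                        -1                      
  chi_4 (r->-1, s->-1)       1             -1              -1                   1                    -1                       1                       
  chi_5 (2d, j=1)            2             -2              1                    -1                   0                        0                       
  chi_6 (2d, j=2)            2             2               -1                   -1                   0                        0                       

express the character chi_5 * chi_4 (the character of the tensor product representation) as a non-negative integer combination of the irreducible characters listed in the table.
chi_5 tensor chi_4 = chi_6 (all other irreducibles have multiplicity 0).

The character of a tensor product is the pointwise product (chi_5 * chi_4)(C) = chi_5(C) * chi_4(C):
  {e}: (2)*(1), {r^3}: (-2)*(-1), {r^1, r^5}: (1)*(-1), {r^2, r^4}: (-1)*(1), {s, sr^2, ...}: (0)*(-1), {sr, sr^3, ...}: (0)*(1)
so (chi_5 * chi_4) takes values
  {e} -> 2, {r^3} -> 2, {r^1, r^5} -> -1, {r^2, r^4} -> -1, {s, sr^2, ...} -> 0, {sr, sr^3, ...} -> 0.
Now take the inner product of this character with each irreducible chi from the table, <chi_5*chi_4, chi> = (1/12) sum_C |C| (chi_5*chi_4)(C) conj(chi(C)):
  <chi_5*chi_4, chi_1> = (1/12)[1*(2)*conj(1) + 1*(2)*conj(1) + 2*(-1)*conj(1) + 2*(-1)*conj(1) + 3*(0)*conj(1) + 3*(0)*conj(1)]
      = (1/12)[(2) + (2) + (-2) + (-2) + (0) + (0)] = 0/12 = 0
  <chi_5*chi_4, chi_2> = (1/12)[1*(2)*conj(1) + 1*(2)*conj(1) + 2*(-1)*conj(1) + 2*(-1)*conj(1) + 3*(0)*conj(-1) + 3*(0)*conj(-1)]
      = (1/12)[(2) + (2) + (-2) + (-2) + (0) + (0)] = 0/12 = 0
  <chi_5*chi_4, chi_3> = (1/12)[1*(2)*conj(1) + 1*(2)*conj(-1) + 2*(-1)*conj(-1) + 2*(-1)*conj(1) + 3*(0)*conj(1) + 3*(0)*conj(-1)]
      = (1/12)[(2) + (-2) + (2) + (-2) + (0) + (0)] = 0/12 = 0
  <chi_5*chi_4, chi_4> = (1/12)[1*(2)*conj(1) + 1*(2)*conj(-1) + 2*(-1)*conj(-1) + 2*(-1)*conj(1) + 3*(0)*conj(-1) + 3*(0)*conj(1)]
      = (1/12)[(2) + (-2) + (2) + (-2) + (0) + (0)] = 0/12 = 0
  <chi_5*chi_4, chi_5> = (1/12)[1*(2)*conj(2) + 1*(2)*conj(-2) + 2*(-1)*conj(1) + 2*(-1)*conj(-1) + 3*(0)*conj(0) + 3*(0)*conj(0)]
      = (1/12)[(4) + (-4) + (-2) + (2) + (0) + (0)] = 0/12 = 0
  <chi_5*chi_4, chi_6> = (1/12)[1*(2)*conj(2) + 1*(2)*conj(2) + 2*(-1)*conj(-1) + 2*(-1)*conj(-1) + 3*(0)*conj(0) + 3*(0)*conj(0)]
      = (1/12)[(4) + (4) + (2) + (2) + (0) + (0)] = 12/12 = 1
Hence the multiplicities are chi_6: 1. Dimension check: dim(chi_5)*dim(chi_4) = 2*1 = 2 and sum (mult * dim) = 1*2 = 2.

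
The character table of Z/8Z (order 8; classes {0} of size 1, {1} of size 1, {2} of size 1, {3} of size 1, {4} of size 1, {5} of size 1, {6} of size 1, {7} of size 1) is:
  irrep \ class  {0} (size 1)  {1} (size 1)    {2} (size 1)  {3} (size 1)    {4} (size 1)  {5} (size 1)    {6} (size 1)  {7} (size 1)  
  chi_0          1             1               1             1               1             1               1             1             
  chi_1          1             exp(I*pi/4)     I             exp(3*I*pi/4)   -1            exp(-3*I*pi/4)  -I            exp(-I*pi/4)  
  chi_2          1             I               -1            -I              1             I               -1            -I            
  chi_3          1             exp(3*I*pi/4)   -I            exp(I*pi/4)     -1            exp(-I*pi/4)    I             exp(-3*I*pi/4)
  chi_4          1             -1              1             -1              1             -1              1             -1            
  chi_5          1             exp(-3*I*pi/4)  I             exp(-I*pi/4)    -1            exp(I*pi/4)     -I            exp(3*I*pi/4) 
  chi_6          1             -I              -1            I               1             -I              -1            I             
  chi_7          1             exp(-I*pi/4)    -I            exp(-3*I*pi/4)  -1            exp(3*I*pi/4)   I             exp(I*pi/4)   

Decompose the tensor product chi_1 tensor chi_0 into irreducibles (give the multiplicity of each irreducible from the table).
chi_1 tensor chi_0 = chi_1 (all other irreducibles have multiplicity 0).

Explanation: The character of a tensor product is the pointwise product (chi_1 * chi_0)(C) = chi_1(C) * chi_0(C):
  {0}: (1)*(1), {1}: (exp(I*pi/4))*(1), {2}: (I)*(1), {3}: (exp(3*I*pi/4))*(1), {4}: (-1)*(1), {5}: (exp(-3*I*pi/4))*(1), {6}: (-I)*(1), {7}: (exp(-I*pi/4))*(1)
so (chi_1 * chi_0) takes values
  {0} -> 1, {1} -> exp(I*pi/4), {2} -> I, {3} -> exp(3*I*pi/4), {4} -> -1, {5} -> exp(-3*I*pi/4), {6} -> -I, {7} -> exp(-I*pi/4).
Now take the inner product of this character with each irreducible chi from the table, <chi_1*chi_0, chi> = (1/8) sum_C |C| (chi_1*chi_0)(C) conj(chi(C)):
  <chi_1*chi_0, chi_0> = (1/8)[1*(1)*conj(1) + 1*(exp(I*pi/4))*conj(1) + 1*(I)*conj(1) + 1*(exp(3*I*pi/4))*conj(1) + 1*(-1)*conj(1) + 1*(exp(-3*I*pi/4))*conj(1) + 1*(-I)*conj(1) + 1*(exp(-I*pi/4))*conj(1)]
      = (1/8)[(1) + (exp(I*pi/4)) + (I) + (exp(3*I*pi/4)) + (-1) + (exp(-3*I*pi/4)) + (-I) + (exp(-I*pi/4))] = 0/8 = 0
  <chi_1*chi_0, chi_1> = (1/8)[1*(1)*conj(1) + 1*(exp(I*pi/4))*conj(exp(I*pi/4)) + 1*(I)*conj(I) + 1*(exp(3*I*pi/4))*conj(exp(3*I*pi/4)) + 1*(-1)*conj(-1) + 1*(exp(-3*I*pi/4))*conj(exp(-3*I*pi/4)) + 1*(-I)*conj(-I) + 1*(exp(-I*pi/4))*conj(exp(-I*pi/4))]
      = (1/8)[(1) + (1) + (1) + (1) + (1) + (1) + (1) + (1)] = 8/8 = 1
  <chi_1*chi_0, chi_2> = (1/8)[1*(1)*conj(1) + 1*(exp(I*pi/4))*conj(I) + 1*(I)*conj(-1) + 1*(exp(3*I*pi/4))*conj(-I) + 1*(-1)*conj(1) + 1*(exp(-3*I*pi/4))*conj(I) + 1*(-I)*conj(-1) + 1*(exp(-I*pi/4))*conj(-I)]
      = (1/8)[(1) + (-exp(3*I*pi/4)) + (-I) + (exp(-3*I*pi/4)) + (-1) + (-exp(-I*pi/4)) + (I) + (exp(I*pi/4))] = 0/8 = 0
  <chi_1*chi_0, chi_3> = (1/8)[1*(1)*conj(1) + 1*(exp(I*pi/4))*conj(exp(3*I*pi/4)) + 1*(I)*conj(-I) + 1*(exp(3*I*pi/4))*conj(exp(I*pi/4)) + 1*(-1)*conj(-1) + 1*(exp(-3*I*pi/4))*conj(exp(-I*pi/4)) + 1*(-I)*conj(I) + 1*(exp(-I*pi/4))*conj(exp(-3*I*pi/4))]
      = (1/8)[(1) + (-I) + (-1) + (I) + (1) + (-I) + (-1) + (I)] = 0/8 = 0
  <chi_1*chi_0, chi_4> = (1/8)[1*(1)*conj(1) + 1*(exp(I*pi/4))*conj(-1) + 1*(I)*conj(1) + 1*(exp(3*I*pi/4))*conj(-1) + 1*(-1)*conj(1) + 1*(exp(-3*I*pi/4))*conj(-1) + 1*(-I)*conj(1) + 1*(exp(-I*pi/4))*conj(-1)]
      = (1/8)[(1) + (-exp(I*pi/4)) + (I) + (-exp(3*I*pi/4)) + (-1) + (-exp(-3*I*pi/4)) + (-I) + (-exp(-I*pi/4))] = 0/8 = 0
  <chi_1*chi_0, chi_5> = (1/8)[1*(1)*conj(1) + 1*(exp(I*pi/4))*conj(exp(-3*I*pi/4)) + 1*(I)*conj(I) + 1*(exp(3*I*pi/4))*conj(exp(-I*pi/4)) + 1*(-1)*conj(-1) + 1*(exp(-3*I*pi/4))*conj(exp(I*pi/4)) + 1*(-I)*conj(-I) + 1*(exp(-I*pi/4))*conj(exp(3*I*pi/4))]
      = (1/8)[(1) + (-1) + (1) + (-1) + (1) + (-1) + (1) + (-1)] = 0/8 = 0
  <chi_1*chi_0, chi_6> = (1/8)[1*(1)*conj(1) + 1*(exp(I*pi/4))*conj(-I) + 1*(I)*conj(-1) + 1*(exp(3*I*pi/4))*conj(I) + 1*(-1)*conj(1) + 1*(exp(-3*I*pi/4))*conj(-I) + 1*(-I)*conj(-1) + 1*(exp(-I*pi/4))*conj(I)]
      = (1/8)[(1) + (exp(3*I*pi/4)) + (-I) + (-exp(-3*I*pi/4)) + (-1) + (exp(-I*pi/4)) + (I) + (-exp(I*pi/4))] = 0/8 = 0
  <chi_1*chi_0, chi_7> = (1/8)[1*(1)*conj(1) + 1*(exp(I*pi/4))*conj(exp(-I*pi/4)) + 1*(I)*conj(-I) + 1*(exp(3*I*pi/4))*conj(exp(-3*I*pi/4)) + 1*(-1)*conj(-1) + 1*(exp(-3*I*pi/4))*conj(exp(3*I*pi/4)) + 1*(-I)*conj(I) + 1*(exp(-I*pi/4))*conj(exp(I*pi/4))]
      = (1/8)[(1) + (I) + (-1) + (-I) + (1) + (I) + (-1) + (-I)] = 0/8 = 0
(Exp terms are combined using exp(i*s)*conj(exp(i*t)) = exp(i*(s-t)), and sums of them are collapsed using the identity that for every m > 1 the m distinct m-th roots of unity sum to 0, e.g. 1 + exp(2*I*pi/3) + exp(-2*I*pi/3) = 0.)
Hence the multiplicities are chi_1: 1. Dimension check: dim(chi_1)*dim(chi_0) = 1*1 = 1 and sum (mult * dim) = 1*1 = 1.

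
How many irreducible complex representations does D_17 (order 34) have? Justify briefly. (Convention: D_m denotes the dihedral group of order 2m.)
10

Argument: The number of irreducible complex representations of a finite group equals its number of conjugacy classes. D_17 has 10 conjugacy classes ((n+3)/2 for n odd), so D_17 (order 34) has exactly 10 irreducible complex representations.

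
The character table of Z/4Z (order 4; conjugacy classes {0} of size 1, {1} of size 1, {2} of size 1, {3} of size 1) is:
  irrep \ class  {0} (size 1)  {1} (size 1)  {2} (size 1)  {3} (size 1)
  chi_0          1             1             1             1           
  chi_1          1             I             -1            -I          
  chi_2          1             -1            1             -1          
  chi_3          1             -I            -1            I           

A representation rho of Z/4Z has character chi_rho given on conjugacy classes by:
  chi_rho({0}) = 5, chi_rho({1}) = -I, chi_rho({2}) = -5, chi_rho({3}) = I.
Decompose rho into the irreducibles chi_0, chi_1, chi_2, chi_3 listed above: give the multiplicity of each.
Multiplicities: chi_0: 0, chi_1: 2, chi_2: 0, chi_3: 3.

Working: Use <chi_rho, chi> = (1/|G|) sum_C |C| * chi_rho(C) * conj(chi(C)) with |G| = 4 for each irreducible chi in the table:
  <chi_rho, chi_0> = (1/4)[1*(5)*conj(1) + 1*(-I)*conj(1) + 1*(-5)*conj(1) + 1*(I)*conj(1)]
      = (1/4)[(5) + (-I) + (-5) + (I)] = 0/4 = 0
  <chi_rho, chi_1> = (1/4)[1*(5)*conj(1) + 1*(-I)*conj(I) + 1*(-5)*conj(-1) + 1*(I)*conj(-I)]
      = (1/4)[(5) + (-1) + (5) + (-1)] = 8/4 = 2
  <chi_rho, chi_2> = (1/4)[1*(5)*conj(1) + 1*(-I)*conj(-1) + 1*(-5)*conj(1) + 1*(I)*conj(-1)]
      = (1/4)[(5) + (I) + (-5) + (-I)] = 0/4 = 0
  <chi_rho, chi_3> = (1/4)[1*(5)*conj(1) + 1*(-I)*conj(-I) + 1*(-5)*conj(-1) + 1*(I)*conj(I)]
      = (1/4)[(5) + (1) + (5) + (1)] = 12/4 = 3
(Exp terms are combined using exp(i*s)*conj(exp(i*t)) = exp(i*(s-t)), and sums of them are collapsed using the identity that for every m > 1 the m distinct m-th roots of unity sum to 0, e.g. 1 + exp(2*I*pi/3) + exp(-2*I*pi/3) = 0.)
Dimension check: dim(rho) = sum (mult * dim) = 0*1 + 2*1 + 0*1 + 3*1 = 5 = chi_rho(e) = 5.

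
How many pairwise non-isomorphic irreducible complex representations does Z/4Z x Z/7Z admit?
28

Explanation: The number of irreducible complex representations of a finite group equals its number of conjugacy classes. Z/4Z x Z/7Z is abelian of order 28, so every element is its own conjugacy class: 28 classes, so Z/4Z x Z/7Z (order 28) has exactly 28 irreducible complex representations.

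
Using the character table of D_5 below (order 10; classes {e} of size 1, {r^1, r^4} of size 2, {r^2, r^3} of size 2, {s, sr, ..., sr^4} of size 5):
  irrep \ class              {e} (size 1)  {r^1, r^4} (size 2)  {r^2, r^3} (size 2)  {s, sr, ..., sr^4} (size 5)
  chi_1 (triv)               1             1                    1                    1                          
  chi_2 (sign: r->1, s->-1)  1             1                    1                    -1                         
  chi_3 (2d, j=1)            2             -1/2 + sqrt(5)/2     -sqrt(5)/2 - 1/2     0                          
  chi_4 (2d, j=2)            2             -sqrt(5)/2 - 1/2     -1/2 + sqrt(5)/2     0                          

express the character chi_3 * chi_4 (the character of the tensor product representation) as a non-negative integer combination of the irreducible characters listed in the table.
chi_3 tensor chi_4 = chi_3 + chi_4 (all other irreducibles have multiplicity 0).

Working: The character of a tensor product is the pointwise product (chi_3 * chi_4)(C) = chi_3(C) * chi_4(C):
  {e}: (2)*(2), {r^1, r^4}: (-1/2 + sqrt(5)/2)*(-sqrt(5)/2 - 1/2), {r^2, r^3}: (-sqrt(5)/2 - 1/2)*(-1/2 + sqrt(5)/2), {s, sr, ..., sr^4}: (0)*(0)
so (chi_3 * chi_4) takes values
  {e} -> 4, {r^1, r^4} -> -1, {r^2, r^3} -> -1, {s, sr, ..., sr^4} -> 0.
Now take the inner product of this character with each irreducible chi from the table, <chi_3*chi_4, chi> = (1/10) sum_C |C| (chi_3*chi_4)(C) conj(chi(C)):
  <chi_3*chi_4, chi_1> = (1/10)[1*(4)*conj(1) + 2*(-1)*conj(1) + 2*(-1)*conj(1) + 5*(0)*conj(1)]
      = (1/10)[(4) + (-2) + (-2) + (0)] = 0/10 = 0
  <chi_3*chi_4, chi_2> = (1/10)[1*(4)*conj(1) + 2*(-1)*conj(1) + 2*(-1)*conj(1) + 5*(0)*conj(-1)]
      = (1/10)[(4) + (-2) + (-2) + (0)] = 0/10 = 0
  <chi_3*chi_4, chi_3> = (1/10)[1*(4)*conj(2) + 2*(-1)*conj(-1/2 + sqrt(5)/2) + 2*(-1)*conj(-sqrt(5)/2 - 1/2) + 5*(0)*conj(0)]
      = (1/10)[(8) + (1 - sqrt(5)) + (1 + sqrt(5)) + (0)] = 10/10 = 1
  <chi_3*chi_4, chi_4> = (1/10)[1*(4)*conj(2) + 2*(-1)*conj(-sqrt(5)/2 - 1/2) + 2*(-1)*conj(-1/2 + sqrt(5)/2) + 5*(0)*conj(0)]
      = (1/10)[(8) + (1 + sqrt(5)) + (1 - sqrt(5)) + (0)] = 10/10 = 1
Hence the multiplicities are chi_3: 1, chi_4: 1. Dimension check: dim(chi_3)*dim(chi_4) = 2*2 = 4 and sum (mult * dim) = 1*2 + 1*2 = 4.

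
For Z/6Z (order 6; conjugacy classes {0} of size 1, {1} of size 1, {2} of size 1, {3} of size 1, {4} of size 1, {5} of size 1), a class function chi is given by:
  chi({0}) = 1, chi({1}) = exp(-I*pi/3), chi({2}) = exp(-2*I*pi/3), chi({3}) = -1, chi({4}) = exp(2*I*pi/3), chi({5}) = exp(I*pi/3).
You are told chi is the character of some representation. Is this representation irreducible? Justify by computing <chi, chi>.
Irreducible: <chi, chi> = 1.

<chi, chi> = (1/|G|) sum_C |C| * |chi(C)|^2 = (1/6)[1*|1|^2 + 1*|exp(-I*pi/3)|^2 + 1*|exp(-2*I*pi/3)|^2 + 1*|-1|^2 + 1*|exp(2*I*pi/3)|^2 + 1*|exp(I*pi/3)|^2]
  = (1/6)[(1) + (1) + (1) + (1) + (1) + (1)] = 6/6 = 1.
(Exp terms are combined using exp(i*s)*conj(exp(i*t)) = exp(i*(s-t)), and sums of them are collapsed using the identity that for every m > 1 the m distinct m-th roots of unity sum to 0, e.g. 1 + exp(2*I*pi/3) + exp(-2*I*pi/3) = 0.)
A character is irreducible iff <chi, chi> = 1, so this representation is irreducible.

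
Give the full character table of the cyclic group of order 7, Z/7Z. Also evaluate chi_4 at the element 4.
Character table of Z/7Z (irreps indexed chi_0,...,chi_6 with chi_k(m) = zeta_7^(k*m), zeta_7 = exp(2*pi*i/7)):
  irrep \ class  {0} (size 1)  {1} (size 1)    {2} (size 1)    {3} (size 1)    {4} (size 1)    {5} (size 1)    {6} (size 1)  
  chi_0          1             1               1               1               1               1               1             
  chi_1          1             exp(2*I*pi/7)   exp(4*I*pi/7)   exp(6*I*pi/7)   exp(-6*I*pi/7)  exp(-4*I*pi/7)  exp(-2*I*pi/7)
  chi_2          1             exp(4*I*pi/7)   exp(-6*I*pi/7)  exp(-2*I*pi/7)  exp(2*I*pi/7)   exp(6*I*pi/7)   exp(-4*I*pi/7)
  chi_3          1             exp(6*I*pi/7)   exp(-2*I*pi/7)  exp(4*I*pi/7)   exp(-4*I*pi/7)  exp(2*I*pi/7)   exp(-6*I*pi/7)
  chi_4          1             exp(-6*I*pi/7)  exp(2*I*pi/7)   exp(-4*I*pi/7)  exp(4*I*pi/7)   exp(-2*I*pi/7)  exp(6*I*pi/7) 
  chi_5          1             exp(-4*I*pi/7)  exp(6*I*pi/7)   exp(2*I*pi/7)   exp(-2*I*pi/7)  exp(-6*I*pi/7)  exp(4*I*pi/7) 
  chi_6          1             exp(-2*I*pi/7)  exp(-4*I*pi/7)  exp(-6*I*pi/7)  exp(6*I*pi/7)   exp(4*I*pi/7)   exp(2*I*pi/7) 

Spot check: chi_4(4) = zeta_7^(4*4) = zeta_7^16 = exp(4*I*pi/7).

Solution. Z/7Z is abelian, so all 7 irreducible complex representations are 1-dimensional. They are given by chi_k(m) = zeta_7^(k*m) for k = 0,...,6. Row orthogonality: sum_m chi_k(m) conj(chi_l(m)) = 7 * [k = l].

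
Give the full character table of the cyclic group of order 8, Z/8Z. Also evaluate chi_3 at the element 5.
Character table of Z/8Z (irreps indexed chi_0,...,chi_7 with chi_k(m) = zeta_8^(k*m), zeta_8 = exp(2*pi*i/8)):
  irrep \ class  {0} (size 1)  {1} (size 1)    {2} (size 1)  {3} (size 1)    {4} (size 1)  {5} (size 1)    {6} (size 1)  {7} (size 1)  
  chi_0          1             1               1             1               1             1               1             1             
  chi_1          1             exp(I*pi/4)     I             exp(3*I*pi/4)   -1            exp(-3*I*pi/4)  -I            exp(-I*pi/4)  
  chi_2          1             I               -1            -I              1             I               -1            -I            
  chi_3          1             exp(3*I*pi/4)   -I            exp(I*pi/4)     -1            exp(-I*pi/4)    I             exp(-3*I*pi/4)
  chi_4          1             -1              1             -1              1             -1              1             -1            
  chi_5          1             exp(-3*I*pi/4)  I             exp(-I*pi/4)    -1            exp(I*pi/4)     -I            exp(3*I*pi/4) 
  chi_6          1             -I              -1            I               1             -I              -1            I             
  chi_7          1             exp(-I*pi/4)    -I            exp(-3*I*pi/4)  -1            exp(3*I*pi/4)   I             exp(I*pi/4)   

Spot check: chi_3(5) = zeta_8^(3*5) = zeta_8^15 = exp(-I*pi/4).

Justification: Z/8Z is abelian, so all 8 irreducible complex representations are 1-dimensional. They are given by chi_k(m) = zeta_8^(k*m) for k = 0,...,7. Row orthogonality: sum_m chi_k(m) conj(chi_l(m)) = 8 * [k = l].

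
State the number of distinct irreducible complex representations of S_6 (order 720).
11

Reasoning: The number of irreducible complex representations of a finite group equals its number of conjugacy classes. Conjugacy classes in S_6 correspond to cycle types, i.e. partitions of 6; there are p(6) = 11 of them, so S_6 (order 720) has exactly 11 irreducible complex representations.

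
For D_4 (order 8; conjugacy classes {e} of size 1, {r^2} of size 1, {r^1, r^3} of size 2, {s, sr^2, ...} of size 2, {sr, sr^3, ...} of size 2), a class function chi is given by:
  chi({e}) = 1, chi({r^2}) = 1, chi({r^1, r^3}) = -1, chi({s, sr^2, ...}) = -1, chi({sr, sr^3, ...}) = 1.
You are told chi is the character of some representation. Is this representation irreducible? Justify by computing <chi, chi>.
Irreducible: <chi, chi> = 1.

Solution. <chi, chi> = (1/|G|) sum_C |C| * |chi(C)|^2 = (1/8)[1*|1|^2 + 1*|1|^2 + 2*|-1|^2 + 2*|-1|^2 + 2*|1|^2]
  = (1/8)[(1) + (1) + (2) + (2) + (2)] = 8/8 = 1.
A character is irreducible iff <chi, chi> = 1, so this representation is irreducible.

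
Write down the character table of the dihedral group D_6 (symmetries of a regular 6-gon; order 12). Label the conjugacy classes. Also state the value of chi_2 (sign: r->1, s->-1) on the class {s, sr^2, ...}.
Conjugacy classes: {e} of size 1, {r^3} of size 1, {r^1, r^5} of size 2, {r^2, r^4} of size 2, {s, sr^2, ...} of size 3, {sr, sr^3, ...} of size 3.
Character table:
  irrep \ class              {e} (size 1)  {r^3} (size 1)  {r^1, r^5} (size 2)  {r^2, r^4} (size 2)  {s, sr^2, ...} (size 3)  {sr, sr^3, ...} (size 3)
  chi_1 (triv)               1             1               1                    1                    1                        1                       
  chi_2 (sign: r->1, s->-1)  1             1               1                    1                    -1                       -1                      
  chi_3 (r->-1, s->1)        1             -1              -1                   1                    1                        -1                      
  chi_4 (r->-1, s->-1)       1             -1              -1                   1                    -1                       1                       
  chi_5 (2d, j=1)            2             -2              1                    -1                   0                        0                       
  chi_6 (2d, j=2)            2             2               -1                   -1                   0                        0                       

Spot check: chi_2 (sign: r->1, s->-1) on {s, sr^2, ...} = -1.

Proof sketch: D_6 has order 2*6 = 12 with 6 conjugacy classes, hence 6 irreducibles. Sum of squared dims 1 + 1 + 1 + 1 + 4 + 4 = 12 = |G|. Linear characters come from the abelianisation; the 2-dimensional irreps have character r^k -> 2*cos(2*pi*j*k/6), reflections -> 0.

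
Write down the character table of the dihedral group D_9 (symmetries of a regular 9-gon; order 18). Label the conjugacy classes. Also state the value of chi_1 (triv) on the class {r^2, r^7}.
Conjugacy classes: {e} of size 1, {r^1, r^8} of size 2, {r^2, r^7} of size 2, {r^3, r^6} of size 2, {r^4, r^5} of size 2, {s, sr, ..., sr^8} of size 9.
Character table:
  irrep \ class              {e} (size 1)  {r^1, r^8} (size 2)  {r^2, r^7} (size 2)  {r^3, r^6} (size 2)  {r^4, r^5} (size 2)  {s, sr, ..., sr^8} (size 9)
  chi_1 (triv)               1             1                    1                    1                    1                    1                          
  chi_2 (sign: r->1, s->-1)  1             1                    1                    1                    1                    -1                         
  chi_3 (2d, j=1)            2             2*cos(2*pi/9)        2*cos(4*pi/9)        -1                   -2*cos(pi/9)         0                          
  chi_4 (2d, j=2)            2             2*cos(4*pi/9)        -2*cos(pi/9)         -1                   2*cos(2*pi/9)        0                          
  chi_5 (2d, j=3)            2             -1                   -1                   2                    -1                   0                          
  chi_6 (2d, j=4)            2             -2*cos(pi/9)         2*cos(2*pi/9)        -1                   2*cos(4*pi/9)        0                          

Spot check: chi_1 (triv) on {r^2, r^7} = 1.

Proof sketch: D_9 has order 2*9 = 18 with 6 conjugacy classes, hence 6 irreducibles. Sum of squared dims 1 + 1 + 4 + 4 + 4 + 4 = 18 = |G|. Linear characters come from the abelianisation; the 2-dimensional irreps have character r^k -> 2*cos(2*pi*j*k/9), reflections -> 0.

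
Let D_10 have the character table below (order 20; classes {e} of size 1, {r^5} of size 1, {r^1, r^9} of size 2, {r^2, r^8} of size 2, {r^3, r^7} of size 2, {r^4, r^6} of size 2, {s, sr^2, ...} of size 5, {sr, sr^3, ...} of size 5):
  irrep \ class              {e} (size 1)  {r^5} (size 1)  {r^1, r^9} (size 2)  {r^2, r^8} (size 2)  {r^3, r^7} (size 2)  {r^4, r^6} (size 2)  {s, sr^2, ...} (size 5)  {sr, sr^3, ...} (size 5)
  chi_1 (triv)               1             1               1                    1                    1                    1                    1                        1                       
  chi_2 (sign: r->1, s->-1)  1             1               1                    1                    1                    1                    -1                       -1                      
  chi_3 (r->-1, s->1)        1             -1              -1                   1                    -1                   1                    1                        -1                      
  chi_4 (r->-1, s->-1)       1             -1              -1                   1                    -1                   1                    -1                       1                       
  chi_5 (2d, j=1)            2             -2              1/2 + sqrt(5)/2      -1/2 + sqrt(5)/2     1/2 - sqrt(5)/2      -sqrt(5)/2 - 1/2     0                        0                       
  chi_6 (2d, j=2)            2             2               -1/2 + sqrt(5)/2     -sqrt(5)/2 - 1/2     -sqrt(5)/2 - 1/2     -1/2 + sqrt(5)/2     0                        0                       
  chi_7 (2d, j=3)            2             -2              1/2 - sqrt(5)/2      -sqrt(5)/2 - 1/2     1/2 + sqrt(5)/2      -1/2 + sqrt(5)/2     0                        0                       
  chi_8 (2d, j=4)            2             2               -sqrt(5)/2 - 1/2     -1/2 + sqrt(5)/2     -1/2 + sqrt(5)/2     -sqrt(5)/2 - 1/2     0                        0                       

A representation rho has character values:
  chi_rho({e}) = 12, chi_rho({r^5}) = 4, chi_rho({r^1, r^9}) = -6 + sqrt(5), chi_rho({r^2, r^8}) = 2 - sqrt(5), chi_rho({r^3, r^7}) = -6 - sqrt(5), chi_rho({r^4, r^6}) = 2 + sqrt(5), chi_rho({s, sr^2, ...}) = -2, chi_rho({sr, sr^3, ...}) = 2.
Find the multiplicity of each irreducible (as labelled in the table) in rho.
Multiplicities: chi_1: 0, chi_2: 0, chi_3: 1, chi_4: 3, chi_5: 0, chi_6: 3, chi_7: 0, chi_8: 1.

Why: Use <chi_rho, chi> = (1/|G|) sum_C |C| * chi_rho(C) * conj(chi(C)) with |G| = 20 for each irreducible chi in the table:
  <chi_rho, chi_1> = (1/20)[1*(12)*conj(1) + 1*(4)*conj(1) + 2*(-6 + sqrt(5))*conj(1) + 2*(2 - sqrt(5))*conj(1) + 2*(-6 - sqrt(5))*conj(1) + 2*(2 + sqrt(5))*conj(1) + 5*(-2)*conj(1) + 5*(2)*conj(1)]
      = (1/20)[(12) + (4) + (-12 + 2*sqrt(5)) + (4 - 2*sqrt(5)) + (-12 - 2*sqrt(5)) + (4 + 2*sqrt(5)) + (-10) + (10)] = 0/20 = 0
  <chi_rho, chi_2> = (1/20)[1*(12)*conj(1) + 1*(4)*conj(1) + 2*(-6 + sqrt(5))*conj(1) + 2*(2 - sqrt(5))*conj(1) + 2*(-6 - sqrt(5))*conj(1) + 2*(2 + sqrt(5))*conj(1) + 5*(-2)*conj(-1) + 5*(2)*conj(-1)]
      = (1/20)[(12) + (4) + (-12 + 2*sqrt(5)) + (4 - 2*sqrt(5)) + (-12 - 2*sqrt(5)) + (4 + 2*sqrt(5)) + (10) + (-10)] = 0/20 = 0
  <chi_rho, chi_3> = (1/20)[1*(12)*conj(1) + 1*(4)*conj(-1) + 2*(-6 + sqrt(5))*conj(-1) + 2*(2 - sqrt(5))*conj(1) + 2*(-6 - sqrt(5))*conj(-1) + 2*(2 + sqrt(5))*conj(1) + 5*(-2)*conj(1) + 5*(2)*conj(-1)]
      = (1/20)[(12) + (-4) + (12 - 2*sqrt(5)) + (4 - 2*sqrt(5)) + (2*sqrt(5) + 12) + (4 + 2*sqrt(5)) + (-10) + (-10)] = 20/20 = 1
  <chi_rho, chi_4> = (1/20)[1*(12)*conj(1) + 1*(4)*conj(-1) + 2*(-6 + sqrt(5))*conj(-1) + 2*(2 - sqrt(5))*conj(1) + 2*(-6 - sqrt(5))*conj(-1) + 2*(2 + sqrt(5))*conj(1) + 5*(-2)*conj(-1) + 5*(2)*conj(1)]
      = (1/20)[(12) + (-4) + (12 - 2*sqrt(5)) + (4 - 2*sqrt(5)) + (2*sqrt(5) + 12) + (4 + 2*sqrt(5)) + (10) + (10)] = 60/20 = 3
  <chi_rho, chi_5> = (1/20)[1*(12)*conj(2) + 1*(4)*conj(-2) + 2*(-6 + sqrt(5))*conj(1/2 + sqrt(5)/2) + 2*(2 - sqrt(5))*conj(-1/2 + sqrt(5)/2) + 2*(-6 - sqrt(5))*conj(1/2 - sqrt(5)/2) + 2*(2 + sqrt(5))*conj(-sqrt(5)/2 - 1/2) + 5*(-2)*conj(0) + 5*(2)*conj(0)]
      = (1/20)[(24) + (-8) + (-5*sqrt(5) - 1) + (-7 + 3*sqrt(5)) + (-1 + 5*sqrt(5)) + (-7 - 3*sqrt(5)) + (0) + (0)] = 0/20 = 0
  <chi_rho, chi_6> = (1/20)[1*(12)*conj(2) + 1*(4)*conj(2) + 2*(-6 + sqrt(5))*conj(-1/2 + sqrt(5)/2) + 2*(2 - sqrt(5))*conj(-sqrt(5)/2 - 1/2) + 2*(-6 - sqrt(5))*conj(-sqrt(5)/2 - 1/2) + 2*(2 + sqrt(5))*conj(-1/2 + sqrt(5)/2) + 5*(-2)*conj(0) + 5*(2)*conj(0)]
      = (1/20)[(24) + (8) + (11 - 7*sqrt(5)) + (3 - sqrt(5)) + (11 + 7*sqrt(5)) + (sqrt(5) + 3) + (0) + (0)] = 60/20 = 3
  <chi_rho, chi_7> = (1/20)[1*(12)*conj(2) + 1*(4)*conj(-2) + 2*(-6 + sqrt(5))*conj(1/2 - sqrt(5)/2) + 2*(2 - sqrt(5))*conj(-sqrt(5)/2 - 1/2) + 2*(-6 - sqrt(5))*conj(1/2 + sqrt(5)/2) + 2*(2 + sqrt(5))*conj(-1/2 + sqrt(5)/2) + 5*(-2)*conj(0) + 5*(2)*conj(0)]
      = (1/20)[(24) + (-8) + (-11 + 7*sqrt(5)) + (3 - sqrt(5)) + (-7*sqrt(5) - 11) + (sqrt(5) + 3) + (0) + (0)] = 0/20 = 0
  <chi_rho, chi_8> = (1/20)[1*(12)*conj(2) + 1*(4)*conj(2) + 2*(-6 + sqrt(5))*conj(-sqrt(5)/2 - 1/2) + 2*(2 - sqrt(5))*conj(-1/2 + sqrt(5)/2) + 2*(-6 - sqrt(5))*conj(-1/2 + sqrt(5)/2) + 2*(2 + sqrt(5))*conj(-sqrt(5)/2 - 1/2) + 5*(-2)*conj(0) + 5*(2)*conj(0)]
      = (1/20)[(24) + (8) + (1 + 5*sqrt(5)) + (-7 + 3*sqrt(5)) + (1 - 5*sqrt(5)) + (-7 - 3*sqrt(5)) + (0) + (0)] = 20/20 = 1
Dimension check: dim(rho) = sum (mult * dim) = 0*1 + 0*1 + 1*1 + 3*1 + 0*2 + 3*2 + 0*2 + 1*2 = 12 = chi_rho(e) = 12.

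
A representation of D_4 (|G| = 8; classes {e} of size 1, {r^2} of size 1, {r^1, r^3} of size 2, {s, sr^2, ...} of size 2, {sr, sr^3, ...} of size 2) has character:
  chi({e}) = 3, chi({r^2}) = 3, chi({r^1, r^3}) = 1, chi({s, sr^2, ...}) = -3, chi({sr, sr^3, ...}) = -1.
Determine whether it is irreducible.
Not irreducible (reducible): <chi, chi> = 5 > 1.

Reasoning: <chi, chi> = (1/|G|) sum_C |C| * |chi(C)|^2 = (1/8)[1*|3|^2 + 1*|3|^2 + 2*|1|^2 + 2*|-3|^2 + 2*|-1|^2]
  = (1/8)[(9) + (9) + (2) + (18) + (2)] = 40/8 = 5.
A character is irreducible iff <chi, chi> = 1, so this representation is reducible.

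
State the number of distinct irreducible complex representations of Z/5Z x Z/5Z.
25

Argument: The number of irreducible complex representations of a finite group equals its number of conjugacy classes. Z/5Z x Z/5Z is abelian of order 25, so every element is its own conjugacy class: 25 classes, so Z/5Z x Z/5Z (order 25) has exactly 25 irreducible complex representations.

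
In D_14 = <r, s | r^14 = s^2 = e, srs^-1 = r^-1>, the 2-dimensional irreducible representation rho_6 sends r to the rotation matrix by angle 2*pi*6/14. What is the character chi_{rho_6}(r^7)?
chi_{rho_6}(r^7) = 2*cos(2*pi*6*7/14) = 2

Working: rho_6(r^7) is rotation by angle 2*pi*6*7/14, whose trace is 2*cos(2*pi*6*7/14) = 2.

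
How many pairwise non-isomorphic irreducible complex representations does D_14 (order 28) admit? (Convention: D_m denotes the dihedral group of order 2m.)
10

Reasoning: The number of irreducible complex representations of a finite group equals its number of conjugacy classes. D_14 has 10 conjugacy classes (n/2 + 3 for n even), so D_14 (order 28) has exactly 10 irreducible complex representations.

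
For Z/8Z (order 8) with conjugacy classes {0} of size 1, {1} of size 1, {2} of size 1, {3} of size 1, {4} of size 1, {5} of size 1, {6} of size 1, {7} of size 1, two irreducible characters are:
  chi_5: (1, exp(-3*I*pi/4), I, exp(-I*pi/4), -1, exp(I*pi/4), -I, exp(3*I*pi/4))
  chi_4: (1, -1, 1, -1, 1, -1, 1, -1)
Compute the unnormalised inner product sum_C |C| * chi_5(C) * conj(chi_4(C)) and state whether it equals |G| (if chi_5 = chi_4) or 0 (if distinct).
Sum = 0; so <chi_5, chi_4> = 0 (distinct irreducibles are orthogonal).

Details: Compute term by term over conjugacy classes (|C| * chi_5(C) * conj(chi_4(C))):
  1*(1)*conj(1) + 1*(exp(-3*I*pi/4))*conj(-1) + 1*(I)*conj(1) + 1*(exp(-I*pi/4))*conj(-1) + 1*(-1)*conj(1) + 1*(exp(I*pi/4))*conj(-1) + 1*(-I)*conj(1) + 1*(exp(3*I*pi/4))*conj(-1)
  = (1) + (-exp(-3*I*pi/4)) + (I) + (-exp(-I*pi/4)) + (-1) + (-exp(I*pi/4)) + (-I) + (-exp(3*I*pi/4))
  = 0.
(Exp terms are combined using exp(i*s)*conj(exp(i*t)) = exp(i*(s-t)), and sums of them are collapsed using the identity that for every m > 1 the m distinct m-th roots of unity sum to 0, e.g. 1 + exp(2*I*pi/3) + exp(-2*I*pi/3) = 0.)
Dividing by |G| = 8 gives 0/8 = 0, matching the row-orthogonality relation <chi_5, chi_4> = [chi_5 = chi_4].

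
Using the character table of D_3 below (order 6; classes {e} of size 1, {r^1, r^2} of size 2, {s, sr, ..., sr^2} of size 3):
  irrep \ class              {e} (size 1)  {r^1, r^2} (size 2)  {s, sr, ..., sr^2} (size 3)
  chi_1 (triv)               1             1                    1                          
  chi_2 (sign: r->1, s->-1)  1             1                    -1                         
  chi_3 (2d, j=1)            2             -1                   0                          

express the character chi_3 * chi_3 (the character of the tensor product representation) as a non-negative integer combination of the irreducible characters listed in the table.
chi_3 tensor chi_3 = chi_1 + chi_2 + chi_3 (all other irreducibles have multiplicity 0).

Details: The character of a tensor product is the pointwise product (chi_3 * chi_3)(C) = chi_3(C) * chi_3(C):
  {e}: (2)*(2), {r^1, r^2}: (-1)*(-1), {s, sr, ..., sr^2}: (0)*(0)
so (chi_3 * chi_3) takes values
  {e} -> 4, {r^1, r^2} -> 1, {s, sr, ..., sr^2} -> 0.
Now take the inner product of this character with each irreducible chi from the table, <chi_3*chi_3, chi> = (1/6) sum_C |C| (chi_3*chi_3)(C) conj(chi(C)):
  <chi_3*chi_3, chi_1> = (1/6)[1*(4)*conj(1) + 2*(1)*conj(1) + 3*(0)*conj(1)]
      = (1/6)[(4) + (2) + (0)] = 6/6 = 1
  <chi_3*chi_3, chi_2> = (1/6)[1*(4)*conj(1) + 2*(1)*conj(1) + 3*(0)*conj(-1)]
      = (1/6)[(4) + (2) + (0)] = 6/6 = 1
  <chi_3*chi_3, chi_3> = (1/6)[1*(4)*conj(2) + 2*(1)*conj(-1) + 3*(0)*conj(0)]
      = (1/6)[(8) + (-2) + (0)] = 6/6 = 1
Hence the multiplicities are chi_1: 1, chi_2: 1, chi_3: 1. Dimension check: dim(chi_3)*dim(chi_3) = 2*2 = 4 and sum (mult * dim) = 1*1 + 1*1 + 1*2 = 4.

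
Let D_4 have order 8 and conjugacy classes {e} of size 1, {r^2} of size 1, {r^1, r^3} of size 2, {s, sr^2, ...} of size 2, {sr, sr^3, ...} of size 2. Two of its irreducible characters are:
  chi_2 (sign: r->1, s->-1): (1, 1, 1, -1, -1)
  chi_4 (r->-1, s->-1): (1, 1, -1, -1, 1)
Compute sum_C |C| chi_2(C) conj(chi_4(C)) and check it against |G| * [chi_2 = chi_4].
Sum = 0; so <chi_2, chi_4> = 0 (distinct irreducibles are orthogonal).

Proof sketch: Compute term by term over conjugacy classes (|C| * chi_2(C) * conj(chi_4(C))):
  1*(1)*conj(1) + 1*(1)*conj(1) + 2*(1)*conj(-1) + 2*(-1)*conj(-1) + 2*(-1)*conj(1)
  = (1) + (1) + (-2) + (2) + (-2)
  = 0.
Dividing by |G| = 8 gives 0/8 = 0, matching the row-orthogonality relation <chi_2, chi_4> = [chi_2 = chi_4].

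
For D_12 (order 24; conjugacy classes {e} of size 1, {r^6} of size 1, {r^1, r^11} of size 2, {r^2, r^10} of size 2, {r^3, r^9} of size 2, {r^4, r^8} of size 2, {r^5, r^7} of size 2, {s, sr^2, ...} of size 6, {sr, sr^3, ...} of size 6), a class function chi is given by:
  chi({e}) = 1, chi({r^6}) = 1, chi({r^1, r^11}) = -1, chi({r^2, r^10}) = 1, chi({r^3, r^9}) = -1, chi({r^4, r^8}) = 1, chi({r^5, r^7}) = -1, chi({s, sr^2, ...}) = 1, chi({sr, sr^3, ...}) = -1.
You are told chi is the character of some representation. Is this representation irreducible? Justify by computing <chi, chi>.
Irreducible: <chi, chi> = 1.

Reasoning: <chi, chi> = (1/|G|) sum_C |C| * |chi(C)|^2 = (1/24)[1*|1|^2 + 1*|1|^2 + 2*|-1|^2 + 2*|1|^2 + 2*|-1|^2 + 2*|1|^2 + 2*|-1|^2 + 6*|1|^2 + 6*|-1|^2]
  = (1/24)[(1) + (1) + (2) + (2) + (2) + (2) + (2) + (6) + (6)] = 24/24 = 1.
A character is irreducible iff <chi, chi> = 1, so this representation is irreducible.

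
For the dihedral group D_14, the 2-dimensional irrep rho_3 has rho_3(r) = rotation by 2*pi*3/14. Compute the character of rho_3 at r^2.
chi_{rho_3}(r^2) = 2*cos(2*pi*3*2/14) = -2*cos(pi/7)

Reasoning: rho_3(r^2) is rotation by angle 2*pi*3*2/14, whose trace is 2*cos(2*pi*3*2/14) = -2*cos(pi/7).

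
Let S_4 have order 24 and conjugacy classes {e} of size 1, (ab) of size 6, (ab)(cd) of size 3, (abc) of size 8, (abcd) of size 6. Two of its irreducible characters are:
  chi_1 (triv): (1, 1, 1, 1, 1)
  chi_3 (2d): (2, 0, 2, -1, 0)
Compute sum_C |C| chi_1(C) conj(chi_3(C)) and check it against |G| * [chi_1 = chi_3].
Sum = 0; so <chi_1, chi_3> = 0 (distinct irreducibles are orthogonal).

Reasoning: Compute term by term over conjugacy classes (|C| * chi_1(C) * conj(chi_3(C))):
  1*(1)*conj(2) + 6*(1)*conj(0) + 3*(1)*conj(2) + 8*(1)*conj(-1) + 6*(1)*conj(0)
  = (2) + (0) + (6) + (-8) + (0)
  = 0.
Dividing by |G| = 24 gives 0/24 = 0, matching the row-orthogonality relation <chi_1, chi_3> = [chi_1 = chi_3].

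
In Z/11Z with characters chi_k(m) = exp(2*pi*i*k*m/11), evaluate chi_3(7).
chi_3(7) = zeta_11^21 = exp(-2*I*pi/11)

chi_3(7) = zeta_11^(3*7) = zeta_11^21. Since zeta_11^11 = 1, this equals zeta_11^10 = exp(2*pi*i*10/11) = exp(-2*I*pi/11).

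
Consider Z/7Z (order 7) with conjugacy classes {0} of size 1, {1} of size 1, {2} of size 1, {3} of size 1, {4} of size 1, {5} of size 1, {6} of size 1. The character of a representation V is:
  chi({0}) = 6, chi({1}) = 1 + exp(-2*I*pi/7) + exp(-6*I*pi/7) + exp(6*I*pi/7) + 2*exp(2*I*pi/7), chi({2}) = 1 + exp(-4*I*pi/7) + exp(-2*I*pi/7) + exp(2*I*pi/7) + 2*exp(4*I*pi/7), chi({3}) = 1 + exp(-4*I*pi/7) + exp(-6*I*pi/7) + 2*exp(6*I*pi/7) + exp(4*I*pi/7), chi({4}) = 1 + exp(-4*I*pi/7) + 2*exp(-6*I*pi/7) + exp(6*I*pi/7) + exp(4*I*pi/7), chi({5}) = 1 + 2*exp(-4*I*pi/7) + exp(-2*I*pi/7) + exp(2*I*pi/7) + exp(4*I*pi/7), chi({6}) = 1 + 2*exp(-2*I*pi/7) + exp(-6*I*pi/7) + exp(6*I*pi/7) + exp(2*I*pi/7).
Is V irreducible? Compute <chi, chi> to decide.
Not irreducible (reducible): <chi, chi> = 8 > 1.

Argument: <chi, chi> = (1/|G|) sum_C |C| * |chi(C)|^2 = (1/7)[1*|6|^2 + 1*|1 + exp(-2*I*pi/7) + exp(-6*I*pi/7) + exp(6*I*pi/7) + 2*exp(2*I*pi/7)|^2 + 1*|1 + exp(-4*I*pi/7) + exp(-2*I*pi/7) + exp(2*I*pi/7) + 2*exp(4*I*pi/7)|^2 + 1*|1 + exp(-4*I*pi/7) + exp(-6*I*pi/7) + 2*exp(6*I*pi/7) + exp(4*I*pi/7)|^2 + 1*|1 + exp(-4*I*pi/7) + 2*exp(-6*I*pi/7) + exp(6*I*pi/7) + exp(4*I*pi/7)|^2 + 1*|1 + 2*exp(-4*I*pi/7) + exp(-2*I*pi/7) + exp(2*I*pi/7) + exp(4*I*pi/7)|^2 + 1*|1 + 2*exp(-2*I*pi/7) + exp(-6*I*pi/7) + exp(6*I*pi/7) + exp(2*I*pi/7)|^2]
  = (1/7)[(36) + (8 + 5*exp(-4*I*pi/7) + 4*exp(-2*I*pi/7) + 5*exp(-6*I*pi/7) + 5*exp(6*I*pi/7) + 4*exp(2*I*pi/7) + 5*exp(4*I*pi/7)) + (8 + 5*exp(-2*I*pi/7) + 4*exp(-4*I*pi/7) + 5*exp(-6*I*pi/7) + 5*exp(6*I*pi/7) + 4*exp(4*I*pi/7) + 5*exp(2*I*pi/7)) + (8 + 5*exp(-4*I*pi/7) + 5*exp(-2*I*pi/7) + 4*exp(-6*I*pi/7) + 4*exp(6*I*pi/7) + 5*exp(2*I*pi/7) + 5*exp(4*I*pi/7)) + (8 + 5*exp(-4*I*pi/7) + 5*exp(-2*I*pi/7) + 4*exp(-6*I*pi/7) + 4*exp(6*I*pi/7) + 5*exp(2*I*pi/7) + 5*exp(4*I*pi/7)) + (8 + 5*exp(-2*I*pi/7) + 4*exp(-4*I*pi/7) + 5*exp(-6*I*pi/7) + 5*exp(6*I*pi/7) + 4*exp(4*I*pi/7) + 5*exp(2*I*pi/7)) + (8 + 5*exp(-4*I*pi/7) + 4*exp(-2*I*pi/7) + 5*exp(-6*I*pi/7) + 5*exp(6*I*pi/7) + 4*exp(2*I*pi/7) + 5*exp(4*I*pi/7))] = 56/7 = 8.
(Exp terms are combined using exp(i*s)*conj(exp(i*t)) = exp(i*(s-t)), and sums of them are collapsed using the identity that for every m > 1 the m distinct m-th roots of unity sum to 0, e.g. 1 + exp(2*I*pi/3) + exp(-2*I*pi/3) = 0.)
A character is irreducible iff <chi, chi> = 1, so this representation is reducible.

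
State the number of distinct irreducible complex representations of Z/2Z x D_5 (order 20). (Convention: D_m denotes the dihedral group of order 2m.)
8

Derivation: The number of irreducible complex representations of a finite group equals its number of conjugacy classes. For a direct product, #classes(G x H) = #classes(G) * #classes(H). Z/2Z has 2 classes (abelian), D_5 has 4 classes, so 2 * 4 = 8, so Z/2Z x D_5 (order 20) has exactly 8 irreducible complex representations.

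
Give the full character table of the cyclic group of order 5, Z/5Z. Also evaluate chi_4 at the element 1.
Character table of Z/5Z (irreps indexed chi_0,...,chi_4 with chi_k(m) = zeta_5^(k*m), zeta_5 = exp(2*pi*i/5)):
  irrep \ class  {0} (size 1)  {1} (size 1)    {2} (size 1)    {3} (size 1)    {4} (size 1)  
  chi_0          1             1               1               1               1             
  chi_1          1             exp(2*I*pi/5)   exp(4*I*pi/5)   exp(-4*I*pi/5)  exp(-2*I*pi/5)
  chi_2          1             exp(4*I*pi/5)   exp(-2*I*pi/5)  exp(2*I*pi/5)   exp(-4*I*pi/5)
  chi_3          1             exp(-4*I*pi/5)  exp(2*I*pi/5)   exp(-2*I*pi/5)  exp(4*I*pi/5) 
  chi_4          1             exp(-2*I*pi/5)  exp(-4*I*pi/5)  exp(4*I*pi/5)   exp(2*I*pi/5) 

Spot check: chi_4(1) = zeta_5^(4*1) = zeta_5^4 = exp(-2*I*pi/5).

Why: Z/5Z is abelian, so all 5 irreducible complex representations are 1-dimensional. They are given by chi_k(m) = zeta_5^(k*m) for k = 0,...,4. Row orthogonality: sum_m chi_k(m) conj(chi_l(m)) = 5 * [k = l].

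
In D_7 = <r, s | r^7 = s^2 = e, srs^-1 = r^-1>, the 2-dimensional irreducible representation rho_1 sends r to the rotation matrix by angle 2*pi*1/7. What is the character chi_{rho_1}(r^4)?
chi_{rho_1}(r^4) = 2*cos(2*pi*1*4/7) = -2*cos(pi/7)

Solution. rho_1(r^4) is rotation by angle 2*pi*1*4/7, whose trace is 2*cos(2*pi*1*4/7) = -2*cos(pi/7).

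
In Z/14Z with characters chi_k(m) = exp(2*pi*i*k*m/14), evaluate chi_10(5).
chi_10(5) = zeta_14^50 = exp(-6*I*pi/7)

chi_10(5) = zeta_14^(10*5) = zeta_14^50. Since zeta_14^14 = 1, this equals zeta_14^8 = exp(2*pi*i*8/14) = exp(-6*I*pi/7).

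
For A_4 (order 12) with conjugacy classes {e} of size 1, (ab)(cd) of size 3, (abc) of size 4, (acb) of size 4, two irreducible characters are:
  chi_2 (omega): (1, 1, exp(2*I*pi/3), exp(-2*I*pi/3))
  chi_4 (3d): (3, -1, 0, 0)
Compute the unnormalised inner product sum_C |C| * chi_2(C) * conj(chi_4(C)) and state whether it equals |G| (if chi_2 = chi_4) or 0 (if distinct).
Sum = 0; so <chi_2, chi_4> = 0 (distinct irreducibles are orthogonal).

Explanation: Compute term by term over conjugacy classes (|C| * chi_2(C) * conj(chi_4(C))):
  1*(1)*conj(3) + 3*(1)*conj(-1) + 4*(exp(2*I*pi/3))*conj(0) + 4*(exp(-2*I*pi/3))*conj(0)
  = (3) + (-3) + (0) + (0)
  = 0.
(Exp terms are combined using exp(i*s)*conj(exp(i*t)) = exp(i*(s-t)), and sums of them are collapsed using the identity that for every m > 1 the m distinct m-th roots of unity sum to 0, e.g. 1 + exp(2*I*pi/3) + exp(-2*I*pi/3) = 0.)
Dividing by |G| = 12 gives 0/12 = 0, matching the row-orthogonality relation <chi_2, chi_4> = [chi_2 = chi_4].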